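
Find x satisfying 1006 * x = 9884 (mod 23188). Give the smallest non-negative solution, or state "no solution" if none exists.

1946

First find gcd(1006, 23188):
23188 = 23·1006 + 50
1006 = 20·50 + 6
50 = 8·6 + 2
6 = 3·2 + 0
gcd = 2 and 2 | 9884, so solutions exist. Divide through by 2: 503x ≡ 4942 (mod 11594).
Now find 503⁻¹ mod 11594:
11594 = 23×503 + 25
503 = 20×25 + 3
25 = 8×3 + 1
3 = 3×1 + 0
Back-substitute:
1 = 25 − 8·3
1 = −8·503 + 161·25
1 = 161·11594 − 3711·503
So 503·(-3711) ≡ 1 (mod 11594), i.e. 503⁻¹ ≡ 7883.
Then x ≡ 7883·4942 ≡ 1946 (mod 11594); the smallest non-negative solution is x = 1946.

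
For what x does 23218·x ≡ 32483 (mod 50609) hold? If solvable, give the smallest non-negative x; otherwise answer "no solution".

no solution

gcd(23218, 50609):
50609 = 2*23218 + 4173
23218 = 5*4173 + 2353
4173 = 1*2353 + 1820
2353 = 1*1820 + 533
1820 = 3*533 + 221
533 = 2*221 + 91
221 = 2*91 + 39
91 = 2*39 + 13
39 = 3*13 + 0
gcd = 13, but 13 ∤ 32483, so the congruence has no solution.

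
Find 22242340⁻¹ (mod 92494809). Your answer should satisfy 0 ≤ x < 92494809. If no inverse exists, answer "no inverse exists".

Run Euclid on (92494809, 22242340):
92494809 = 4·22242340 + 3525449
22242340 = 6·3525449 + 1089646
3525449 = 3·1089646 + 256511
1089646 = 4·256511 + 63602
256511 = 4·63602 + 2103
63602 = 30·2103 + 512
2103 = 4·512 + 55
512 = 9·55 + 17
55 = 3·17 + 4
17 = 4·4 + 1
4 = 4·1 + 0
Since gcd(22242340, 92494809) = 1, back-substitute to write 1 as a combination:
1 = 17 − 4·4
1 = −4·55 + 13·17
1 = 13·512 − 121·55
1 = −121·2103 + 497·512
1 = 497·63602 − 15031·2103
1 = −15031·256511 + 60621·63602
1 = 60621·1089646 − 257515·256511
1 = −257515·3525449 + 833166·1089646
1 = 833166·22242340 − 5256511·3525449
1 = −5256511·92494809 + 21859210·22242340
So 22242340·21859210 ≡ 1 (mod 92494809).

21859210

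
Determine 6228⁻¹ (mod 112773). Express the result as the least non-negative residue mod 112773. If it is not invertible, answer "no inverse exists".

no inverse exists

Compute gcd(6228, 112773):
112773 = 18·6228 + 669
6228 = 9·669 + 207
669 = 3·207 + 48
207 = 4·48 + 15
48 = 3·15 + 3
15 = 5·3 + 0
Since gcd = 3 > 1, 6228 is not a unit mod 112773.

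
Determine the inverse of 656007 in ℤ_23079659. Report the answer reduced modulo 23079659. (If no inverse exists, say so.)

5590073

Extended Euclidean algorithm:
23079659 = 35*656007 + 119414
656007 = 5*119414 + 58937
119414 = 2*58937 + 1540
58937 = 38*1540 + 417
1540 = 3*417 + 289
417 = 1*289 + 128
289 = 2*128 + 33
128 = 3*33 + 29
33 = 1*29 + 4
29 = 7*4 + 1
4 = 4*1 + 0
gcd = 1, so the inverse exists. Back-substitute:
1 = 29 − 7·4
1 = −7·33 + 8·29
1 = 8·128 − 31·33
1 = −31·289 + 70·128
1 = 70·417 − 101·289
1 = −101·1540 + 373·417
1 = 373·58937 − 14275·1540
1 = −14275·119414 + 28923·58937
1 = 28923·656007 − 158890·119414
1 = −158890·23079659 + 5590073·656007
So 656007·5590073 ≡ 1 (mod 23079659).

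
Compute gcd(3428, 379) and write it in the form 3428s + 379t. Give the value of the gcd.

Apply Euclid's algorithm to 3428 and 379:
3428 = 9·379 + 17
379 = 22·17 + 5
17 = 3·5 + 2
5 = 2·2 + 1
2 = 2·1 + 0
gcd(3428, 379) = 1.
Express as a combination:
1 = 5 − 2·2
1 = −2·17 + 7·5
1 = 7·379 − 156·17
1 = −156·3428 + 1411·379
So 1 = (-156)·3428 + (1411)·379.

1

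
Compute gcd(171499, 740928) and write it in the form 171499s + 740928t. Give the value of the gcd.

Apply Euclid's algorithm to 740928 and 171499:
740928 = 4×171499 + 54932
171499 = 3×54932 + 6703
54932 = 8×6703 + 1308
6703 = 5×1308 + 163
1308 = 8×163 + 4
163 = 40×4 + 3
4 = 1×3 + 1
3 = 3×1 + 0
gcd(171499, 740928) = 1.
Back-substituting:
1 = 4 − 3
1 = −163 + 41·4
1 = 41·1308 − 329·163
1 = −329·6703 + 1686·1308
1 = 1686·54932 − 13817·6703
1 = −13817·171499 + 43137·54932
1 = 43137·740928 − 186365·171499
So 1 = (43137)·740928 + (-186365)·171499.

1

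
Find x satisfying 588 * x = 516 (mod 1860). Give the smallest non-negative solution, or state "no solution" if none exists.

First find gcd(588, 1860):
1860 = 3*588 + 96
588 = 6*96 + 12
96 = 8*12 + 0
gcd = 12 and 12 | 516, so solutions exist. Divide through by 12: 49x ≡ 43 (mod 155).
Now find 49⁻¹ mod 155:
155 = 3*49 + 8
49 = 6*8 + 1
8 = 8*1 + 0
Back-substitute:
1 = 49 − 6·8
1 = −6·155 + 19·49
So 49⁻¹ ≡ 19 (mod 155).
Then x ≡ 19·43 ≡ 42 (mod 155); the smallest non-negative solution is x = 42.

42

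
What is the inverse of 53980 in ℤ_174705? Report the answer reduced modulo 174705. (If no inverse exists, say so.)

no inverse exists

Compute gcd(53980, 174705):
174705 = 3·53980 + 12765
53980 = 4·12765 + 2920
12765 = 4·2920 + 1085
2920 = 2·1085 + 750
1085 = 1·750 + 335
750 = 2·335 + 80
335 = 4·80 + 15
80 = 5·15 + 5
15 = 3·5 + 0
Since gcd = 5 > 1, 53980 is not a unit mod 174705.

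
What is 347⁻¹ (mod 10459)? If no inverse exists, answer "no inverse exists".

gcd(10459, 347) by repeated division:
10459 = 30×347 + 49
347 = 7×49 + 4
49 = 12×4 + 1
4 = 4×1 + 0
Since gcd(347, 10459) = 1, back-substitute to write 1 as a combination:
1 = 49 − 12·4
1 = −12·347 + 85·49
1 = 85·10459 − 2562·347
So 347·(-2562) ≡ 1 (mod 10459), and -2562 ≡ 7897 (mod 10459).

7897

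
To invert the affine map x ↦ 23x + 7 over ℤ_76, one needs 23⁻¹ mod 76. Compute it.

43

gcd(76, 23) by repeated division:
76 = 3*23 + 7
23 = 3*7 + 2
7 = 3*2 + 1
2 = 2*1 + 0
gcd = 1, so the inverse exists. Back-substitute:
1 = 7 − 3·2
1 = −3·23 + 10·7
1 = 10·76 − 33·23
Hence 23⁻¹ ≡ -33 ≡ 43 (mod 76).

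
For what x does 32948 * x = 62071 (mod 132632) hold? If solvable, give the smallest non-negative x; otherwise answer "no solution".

gcd(32948, 132632):
132632 = 4·32948 + 840
32948 = 39·840 + 188
840 = 4·188 + 88
188 = 2·88 + 12
88 = 7·12 + 4
12 = 3·4 + 0
gcd = 4, but 4 ∤ 62071, so the congruence has no solution.

no solution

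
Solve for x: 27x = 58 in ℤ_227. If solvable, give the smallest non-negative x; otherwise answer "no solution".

61

First find gcd(27, 227):
227 = 8×27 + 11
27 = 2×11 + 5
11 = 2×5 + 1
5 = 5×1 + 0
gcd = 1, so a unique solution mod 227 exists.
Back-substitute for the Bézout coefficients:
1 = 11 − 2·5
1 = −2·27 + 5·11
1 = 5·227 − 42·27
So 27·(-42) ≡ 1 (mod 227), giving 27⁻¹ ≡ 185.
x ≡ 27⁻¹·58 ≡ 185·58 ≡ 61 (mod 227).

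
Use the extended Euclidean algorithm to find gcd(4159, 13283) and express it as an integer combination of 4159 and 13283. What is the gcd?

Euclidean algorithm:
13283 = 3·4159 + 806
4159 = 5·806 + 129
806 = 6·129 + 32
129 = 4·32 + 1
32 = 32·1 + 0
gcd(4159, 13283) = 1.
Back-substituting:
1 = 129 − 4·32
1 = −4·806 + 25·129
1 = 25·4159 − 129·806
1 = −129·13283 + 412·4159
So 1 = (-129)·13283 + (412)·4159.

1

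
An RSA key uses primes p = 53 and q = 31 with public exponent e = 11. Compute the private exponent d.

φ(n) = (p−1)(q−1) = 52·30 = 1560.
Need d with 11·d ≡ 1 (mod 1560). Apply the extended Euclidean algorithm:
1560 = 141×11 + 9
11 = 1×9 + 2
9 = 4×2 + 1
2 = 2×1 + 0
Back-substitute:
1 = 9 − 4·2
1 = −4·11 + 5·9
1 = 5·1560 − 709·11
So 11·(-709) ≡ 1 (mod 1560), hence d ≡ -709 ≡ 851 (mod 1560).

851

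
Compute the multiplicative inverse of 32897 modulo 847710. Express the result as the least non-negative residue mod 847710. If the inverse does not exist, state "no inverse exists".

754943

Extended Euclidean algorithm:
847710 = 25×32897 + 25285
32897 = 1×25285 + 7612
25285 = 3×7612 + 2449
7612 = 3×2449 + 265
2449 = 9×265 + 64
265 = 4×64 + 9
64 = 7×9 + 1
9 = 9×1 + 0
Since gcd(32897, 847710) = 1, back-substitute to write 1 as a combination:
1 = 64 − 7·9
1 = −7·265 + 29·64
1 = 29·2449 − 268·265
1 = −268·7612 + 833·2449
1 = 833·25285 − 2767·7612
1 = −2767·32897 + 3600·25285
1 = 3600·847710 − 92767·32897
So 32897·(-92767) ≡ 1 (mod 847710), and -92767 ≡ 754943 (mod 847710).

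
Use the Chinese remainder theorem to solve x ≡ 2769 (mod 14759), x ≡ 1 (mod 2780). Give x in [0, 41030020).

Write x = 2769 + 14759·k. Then 14759·k ≡ 1 − 2769 ≡ 12 (mod 2780).
Need 14759⁻¹ mod 2780. Extended Euclid on (2780, 859):
2780 = 3·859 + 203
859 = 4·203 + 47
203 = 4·47 + 15
47 = 3·15 + 2
15 = 7·2 + 1
2 = 2·1 + 0
Back-substitute:
1 = 15 − 7·2
1 = −7·47 + 22·15
1 = 22·203 − 95·47
1 = −95·859 + 402·203
1 = 402·2780 − 1301·859
14759⁻¹ ≡ 1479 (mod 2780), so k ≡ 1479·12 ≡ 1068 (mod 2780).
x = 2769 + 14759·1068 = 15765381.

15765381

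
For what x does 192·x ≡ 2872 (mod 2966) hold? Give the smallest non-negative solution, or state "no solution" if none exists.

1189

First find gcd(192, 2966):
2966 = 15·192 + 86
192 = 2·86 + 20
86 = 4·20 + 6
20 = 3·6 + 2
6 = 3·2 + 0
gcd = 2 and 2 | 2872, so solutions exist. Divide through by 2: 96x ≡ 1436 (mod 1483).
Now find 96⁻¹ mod 1483:
1483 = 15*96 + 43
96 = 2*43 + 10
43 = 4*10 + 3
10 = 3*3 + 1
3 = 3*1 + 0
Back-substitute:
1 = 10 − 3·3
1 = −3·43 + 13·10
1 = 13·96 − 29·43
1 = −29·1483 + 448·96
So 96⁻¹ ≡ 448 (mod 1483).
Then x ≡ 448·1436 ≡ 1189 (mod 1483); the smallest non-negative solution is x = 1189.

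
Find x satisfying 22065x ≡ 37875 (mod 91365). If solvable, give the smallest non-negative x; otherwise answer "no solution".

4159

First find gcd(22065, 91365):
91365 = 4·22065 + 3105
22065 = 7·3105 + 330
3105 = 9·330 + 135
330 = 2·135 + 60
135 = 2·60 + 15
60 = 4·15 + 0
gcd = 15 and 15 | 37875, so solutions exist. Divide through by 15: 1471x ≡ 2525 (mod 6091).
Now find 1471⁻¹ mod 6091:
6091 = 4·1471 + 207
1471 = 7·207 + 22
207 = 9·22 + 9
22 = 2·9 + 4
9 = 2·4 + 1
4 = 4·1 + 0
Back-substitute:
1 = 9 − 2·4
1 = −2·22 + 5·9
1 = 5·207 − 47·22
1 = −47·1471 + 334·207
1 = 334·6091 − 1383·1471
So 1471·(-1383) ≡ 1 (mod 6091), i.e. 1471⁻¹ ≡ 4708.
Then x ≡ 4708·2525 ≡ 4159 (mod 6091); the smallest non-negative solution is x = 4159.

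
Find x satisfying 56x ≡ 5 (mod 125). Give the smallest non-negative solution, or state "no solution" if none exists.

105

First find gcd(56, 125):
125 = 2×56 + 13
56 = 4×13 + 4
13 = 3×4 + 1
4 = 4×1 + 0
gcd = 1, so a unique solution mod 125 exists.
Back-substitute for the Bézout coefficients:
1 = 13 − 3·4
1 = −3·56 + 13·13
1 = 13·125 − 29·56
So 56·(-29) ≡ 1 (mod 125), giving 56⁻¹ ≡ 96.
x ≡ 56⁻¹·5 ≡ 96·5 ≡ 105 (mod 125).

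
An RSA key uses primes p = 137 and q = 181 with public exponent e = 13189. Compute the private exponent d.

16909

φ(n) = (p−1)(q−1) = 136·180 = 24480.
Need d with 13189·d ≡ 1 (mod 24480). Apply the extended Euclidean algorithm:
24480 = 1·13189 + 11291
13189 = 1·11291 + 1898
11291 = 5·1898 + 1801
1898 = 1·1801 + 97
1801 = 18·97 + 55
97 = 1·55 + 42
55 = 1·42 + 13
42 = 3·13 + 3
13 = 4·3 + 1
3 = 3·1 + 0
Back-substitute:
1 = 13 − 4·3
1 = −4·42 + 13·13
1 = 13·55 − 17·42
1 = −17·97 + 30·55
1 = 30·1801 − 557·97
1 = −557·1898 + 587·1801
1 = 587·11291 − 3492·1898
1 = −3492·13189 + 4079·11291
1 = 4079·24480 − 7571·13189
So 13189·(-7571) ≡ 1 (mod 24480), hence d ≡ -7571 ≡ 16909 (mod 24480).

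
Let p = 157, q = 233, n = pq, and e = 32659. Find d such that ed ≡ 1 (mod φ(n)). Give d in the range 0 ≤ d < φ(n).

33211

φ(n) = (p−1)(q−1) = 156·232 = 36192.
Need d with 32659·d ≡ 1 (mod 36192). Apply the extended Euclidean algorithm:
36192 = 1×32659 + 3533
32659 = 9×3533 + 862
3533 = 4×862 + 85
862 = 10×85 + 12
85 = 7×12 + 1
12 = 12×1 + 0
Back-substitute:
1 = 85 − 7·12
1 = −7·862 + 71·85
1 = 71·3533 − 291·862
1 = −291·32659 + 2690·3533
1 = 2690·36192 − 2981·32659
So 32659·(-2981) ≡ 1 (mod 36192), hence d ≡ -2981 ≡ 33211 (mod 36192).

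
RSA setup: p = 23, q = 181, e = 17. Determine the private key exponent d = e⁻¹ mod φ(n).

233

φ(n) = (p−1)(q−1) = 22·180 = 3960.
Need d with 17·d ≡ 1 (mod 3960). Apply the extended Euclidean algorithm:
3960 = 232×17 + 16
17 = 1×16 + 1
16 = 16×1 + 0
Back-substitute:
1 = 17 − 16
1 = −3960 + 233·17
So 17·233 ≡ 1 (mod 3960), hence d = 233.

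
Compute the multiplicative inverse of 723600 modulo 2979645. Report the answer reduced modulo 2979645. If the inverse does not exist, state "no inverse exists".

Compute gcd(723600, 2979645):
2979645 = 4×723600 + 85245
723600 = 8×85245 + 41640
85245 = 2×41640 + 1965
41640 = 21×1965 + 375
1965 = 5×375 + 90
375 = 4×90 + 15
90 = 6×15 + 0
Since gcd = 15 > 1, 723600 is not a unit mod 2979645.

no inverse exists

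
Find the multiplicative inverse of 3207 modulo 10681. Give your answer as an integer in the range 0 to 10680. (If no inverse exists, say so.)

gcd(10681, 3207) by repeated division:
10681 = 3·3207 + 1060
3207 = 3·1060 + 27
1060 = 39·27 + 7
27 = 3·7 + 6
7 = 1·6 + 1
6 = 6·1 + 0
gcd = 1, so the inverse exists. Back-substitute:
1 = 7 − 6
1 = −27 + 4·7
1 = 4·1060 − 157·27
1 = −157·3207 + 475·1060
1 = 475·10681 − 1582·3207
So 3207·(-1582) ≡ 1 (mod 10681), and -1582 ≡ 9099 (mod 10681).

9099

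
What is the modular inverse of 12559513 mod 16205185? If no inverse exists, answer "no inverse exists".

Extended Euclidean algorithm:
16205185 = 1·12559513 + 3645672
12559513 = 3·3645672 + 1622497
3645672 = 2·1622497 + 400678
1622497 = 4·400678 + 19785
400678 = 20·19785 + 4978
19785 = 3·4978 + 4851
4978 = 1·4851 + 127
4851 = 38·127 + 25
127 = 5·25 + 2
25 = 12·2 + 1
2 = 2·1 + 0
Since gcd(12559513, 16205185) = 1, back-substitute to write 1 as a combination:
1 = 25 − 12·2
1 = −12·127 + 61·25
1 = 61·4851 − 2330·127
1 = −2330·4978 + 2391·4851
1 = 2391·19785 − 9503·4978
1 = −9503·400678 + 192451·19785
1 = 192451·1622497 − 779307·400678
1 = −779307·3645672 + 1751065·1622497
1 = 1751065·12559513 − 6032502·3645672
1 = −6032502·16205185 + 7783567·12559513
So 12559513·7783567 ≡ 1 (mod 16205185).

7783567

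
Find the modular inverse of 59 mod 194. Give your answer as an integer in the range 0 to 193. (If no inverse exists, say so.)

171

gcd(194, 59) by repeated division:
194 = 3·59 + 17
59 = 3·17 + 8
17 = 2·8 + 1
8 = 8·1 + 0
gcd = 1, so the inverse exists. Back-substitute:
1 = 17 − 2·8
1 = −2·59 + 7·17
1 = 7·194 − 23·59
Thus 59·(-23) ≡ 1 (mod 194); reducing, -23 mod 194 = 171.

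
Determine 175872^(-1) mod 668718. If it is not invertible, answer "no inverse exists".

no inverse exists

Euclidean algorithm on 668718, 175872:
668718 = 3·175872 + 141102
175872 = 1·141102 + 34770
141102 = 4·34770 + 2022
34770 = 17·2022 + 396
2022 = 5·396 + 42
396 = 9·42 + 18
42 = 2·18 + 6
18 = 3·6 + 0
gcd(175872, 668718) = 6 ≠ 1, so 175872 has no multiplicative inverse modulo 668718.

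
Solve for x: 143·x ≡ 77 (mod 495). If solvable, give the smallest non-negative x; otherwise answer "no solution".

First find gcd(143, 495):
495 = 3·143 + 66
143 = 2·66 + 11
66 = 6·11 + 0
gcd = 11 and 11 | 77, so solutions exist. Divide through by 11: 13x ≡ 7 (mod 45).
Now find 13⁻¹ mod 45:
45 = 3·13 + 6
13 = 2·6 + 1
6 = 6·1 + 0
Back-substitute:
1 = 13 − 2·6
1 = −2·45 + 7·13
So 13⁻¹ ≡ 7 (mod 45).
Then x ≡ 7·7 ≡ 4 (mod 45); the smallest non-negative solution is x = 4.

4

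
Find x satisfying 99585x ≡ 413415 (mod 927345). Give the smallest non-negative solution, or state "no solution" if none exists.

First find gcd(99585, 927345):
927345 = 9·99585 + 31080
99585 = 3·31080 + 6345
31080 = 4·6345 + 5700
6345 = 1·5700 + 645
5700 = 8·645 + 540
645 = 1·540 + 105
540 = 5·105 + 15
105 = 7·15 + 0
gcd = 15 and 15 | 413415, so solutions exist. Divide through by 15: 6639x ≡ 27561 (mod 61823).
Now find 6639⁻¹ mod 61823:
61823 = 9·6639 + 2072
6639 = 3·2072 + 423
2072 = 4·423 + 380
423 = 1·380 + 43
380 = 8·43 + 36
43 = 1·36 + 7
36 = 5·7 + 1
7 = 7·1 + 0
Back-substitute:
1 = 36 − 5·7
1 = −5·43 + 6·36
1 = 6·380 − 53·43
1 = −53·423 + 59·380
1 = 59·2072 − 289·423
1 = −289·6639 + 926·2072
1 = 926·61823 − 8623·6639
So 6639·(-8623) ≡ 1 (mod 61823), i.e. 6639⁻¹ ≡ 53200.
Then x ≡ 53200·27561 ≡ 50932 (mod 61823); the smallest non-negative solution is x = 50932.

50932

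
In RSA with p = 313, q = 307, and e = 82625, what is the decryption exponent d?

φ(n) = (p−1)(q−1) = 312·306 = 95472.
Need d with 82625·d ≡ 1 (mod 95472). Apply the extended Euclidean algorithm:
95472 = 1*82625 + 12847
82625 = 6*12847 + 5543
12847 = 2*5543 + 1761
5543 = 3*1761 + 260
1761 = 6*260 + 201
260 = 1*201 + 59
201 = 3*59 + 24
59 = 2*24 + 11
24 = 2*11 + 2
11 = 5*2 + 1
2 = 2*1 + 0
Back-substitute:
1 = 11 − 5·2
1 = −5·24 + 11·11
1 = 11·59 − 27·24
1 = −27·201 + 92·59
1 = 92·260 − 119·201
1 = −119·1761 + 806·260
1 = 806·5543 − 2537·1761
1 = −2537·12847 + 5880·5543
1 = 5880·82625 − 37817·12847
1 = −37817·95472 + 43697·82625
So 82625·43697 ≡ 1 (mod 95472), hence d = 43697.

43697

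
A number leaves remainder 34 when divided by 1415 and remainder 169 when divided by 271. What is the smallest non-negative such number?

99084

Write x = 34 + 1415·k. Then 1415·k ≡ 169 − 34 ≡ 135 (mod 271).
Need 1415⁻¹ mod 271. Extended Euclid on (271, 60):
271 = 4*60 + 31
60 = 1*31 + 29
31 = 1*29 + 2
29 = 14*2 + 1
2 = 2*1 + 0
Back-substitute:
1 = 29 − 14·2
1 = −14·31 + 15·29
1 = 15·60 − 29·31
1 = −29·271 + 131·60
1415⁻¹ ≡ 131 (mod 271), so k ≡ 131·135 ≡ 70 (mod 271).
x = 34 + 1415·70 = 99084.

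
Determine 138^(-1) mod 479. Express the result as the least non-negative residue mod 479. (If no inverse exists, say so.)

Apply the Euclidean algorithm to 479 and 138:
479 = 3*138 + 65
138 = 2*65 + 8
65 = 8*8 + 1
8 = 8*1 + 0
The gcd is 1. Working backward:
1 = 65 − 8·8
1 = −8·138 + 17·65
1 = 17·479 − 59·138
Thus 138·(-59) ≡ 1 (mod 479); reducing, -59 mod 479 = 420.

420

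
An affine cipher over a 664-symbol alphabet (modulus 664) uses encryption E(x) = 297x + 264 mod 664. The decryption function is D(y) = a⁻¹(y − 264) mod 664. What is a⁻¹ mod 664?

Run Euclid on (664, 297):
664 = 2*297 + 70
297 = 4*70 + 17
70 = 4*17 + 2
17 = 8*2 + 1
2 = 2*1 + 0
Since gcd(297, 664) = 1, back-substitute to write 1 as a combination:
1 = 17 − 8·2
1 = −8·70 + 33·17
1 = 33·297 − 140·70
1 = −140·664 + 313·297
So 297·313 ≡ 1 (mod 664).

313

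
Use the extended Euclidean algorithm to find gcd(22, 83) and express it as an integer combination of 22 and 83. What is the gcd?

Apply Euclid's algorithm to 83 and 22:
83 = 3*22 + 17
22 = 1*17 + 5
17 = 3*5 + 2
5 = 2*2 + 1
2 = 2*1 + 0
gcd(22, 83) = 1.
Express as a combination:
1 = 5 − 2·2
1 = −2·17 + 7·5
1 = 7·22 − 9·17
1 = −9·83 + 34·22
So 1 = (-9)·83 + (34)·22.

1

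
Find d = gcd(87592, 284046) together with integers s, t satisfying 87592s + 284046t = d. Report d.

Euclidean algorithm:
284046 = 3*87592 + 21270
87592 = 4*21270 + 2512
21270 = 8*2512 + 1174
2512 = 2*1174 + 164
1174 = 7*164 + 26
164 = 6*26 + 8
26 = 3*8 + 2
8 = 4*2 + 0
gcd(87592, 284046) = 2.
Express as a combination:
2 = 26 − 3·8
2 = −3·164 + 19·26
2 = 19·1174 − 136·164
2 = −136·2512 + 291·1174
2 = 291·21270 − 2464·2512
2 = −2464·87592 + 10147·21270
2 = 10147·284046 − 32905·87592
So 2 = (10147)·284046 + (-32905)·87592.

2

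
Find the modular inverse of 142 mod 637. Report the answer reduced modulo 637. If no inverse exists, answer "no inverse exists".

480

Run Euclid on (637, 142):
637 = 4·142 + 69
142 = 2·69 + 4
69 = 17·4 + 1
4 = 4·1 + 0
The gcd is 1. Working backward:
1 = 69 − 17·4
1 = −17·142 + 35·69
1 = 35·637 − 157·142
So 142·(-157) ≡ 1 (mod 637), and -157 ≡ 480 (mod 637).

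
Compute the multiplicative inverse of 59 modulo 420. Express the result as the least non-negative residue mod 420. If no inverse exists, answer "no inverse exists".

Apply the Euclidean algorithm to 420 and 59:
420 = 7*59 + 7
59 = 8*7 + 3
7 = 2*3 + 1
3 = 3*1 + 0
gcd = 1, so the inverse exists. Back-substitute:
1 = 7 − 2·3
1 = −2·59 + 17·7
1 = 17·420 − 121·59
Hence 59⁻¹ ≡ -121 ≡ 299 (mod 420).

299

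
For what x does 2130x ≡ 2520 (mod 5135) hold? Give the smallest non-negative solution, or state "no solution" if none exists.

898

First find gcd(2130, 5135):
5135 = 2×2130 + 875
2130 = 2×875 + 380
875 = 2×380 + 115
380 = 3×115 + 35
115 = 3×35 + 10
35 = 3×10 + 5
10 = 2×5 + 0
gcd = 5 and 5 | 2520, so solutions exist. Divide through by 5: 426x ≡ 504 (mod 1027).
Now find 426⁻¹ mod 1027:
1027 = 2×426 + 175
426 = 2×175 + 76
175 = 2×76 + 23
76 = 3×23 + 7
23 = 3×7 + 2
7 = 3×2 + 1
2 = 2×1 + 0
Back-substitute:
1 = 7 − 3·2
1 = −3·23 + 10·7
1 = 10·76 − 33·23
1 = −33·175 + 76·76
1 = 76·426 − 185·175
1 = −185·1027 + 446·426
So 426⁻¹ ≡ 446 (mod 1027).
Then x ≡ 446·504 ≡ 898 (mod 1027); the smallest non-negative solution is x = 898.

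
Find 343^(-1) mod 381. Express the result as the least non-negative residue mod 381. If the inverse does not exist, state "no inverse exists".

Apply the Euclidean algorithm to 381 and 343:
381 = 1·343 + 38
343 = 9·38 + 1
38 = 38·1 + 0
Since gcd(343, 381) = 1, back-substitute to write 1 as a combination:
1 = 343 − 9·38
1 = −9·381 + 10·343
So 343·10 ≡ 1 (mod 381).

10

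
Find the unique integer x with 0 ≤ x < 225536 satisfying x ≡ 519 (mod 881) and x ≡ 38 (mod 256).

Write x = 519 + 881·k. Then 881·k ≡ 38 − 519 ≡ 31 (mod 256).
Need 881⁻¹ mod 256. Extended Euclid on (256, 113):
256 = 2×113 + 30
113 = 3×30 + 23
30 = 1×23 + 7
23 = 3×7 + 2
7 = 3×2 + 1
2 = 2×1 + 0
Back-substitute:
1 = 7 − 3·2
1 = −3·23 + 10·7
1 = 10·30 − 13·23
1 = −13·113 + 49·30
1 = 49·256 − 111·113
881⁻¹ ≡ 145 (mod 256), so k ≡ 145·31 ≡ 143 (mod 256).
x = 519 + 881·143 = 126502.

126502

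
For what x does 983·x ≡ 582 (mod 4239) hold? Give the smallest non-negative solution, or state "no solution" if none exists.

First find gcd(983, 4239):
4239 = 4·983 + 307
983 = 3·307 + 62
307 = 4·62 + 59
62 = 1·59 + 3
59 = 19·3 + 2
3 = 1·2 + 1
2 = 2·1 + 0
gcd = 1, so a unique solution mod 4239 exists.
Back-substitute for the Bézout coefficients:
1 = 3 − 2
1 = −59 + 20·3
1 = 20·62 − 21·59
1 = −21·307 + 104·62
1 = 104·983 − 333·307
1 = −333·4239 + 1436·983
So 983·(1436) ≡ 1 (mod 4239), giving 983⁻¹ ≡ 1436.
x ≡ 983⁻¹·582 ≡ 1436·582 ≡ 669 (mod 4239).

669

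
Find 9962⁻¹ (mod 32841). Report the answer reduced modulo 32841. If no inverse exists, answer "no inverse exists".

14759

Run Euclid on (32841, 9962):
32841 = 3×9962 + 2955
9962 = 3×2955 + 1097
2955 = 2×1097 + 761
1097 = 1×761 + 336
761 = 2×336 + 89
336 = 3×89 + 69
89 = 1×69 + 20
69 = 3×20 + 9
20 = 2×9 + 2
9 = 4×2 + 1
2 = 2×1 + 0
The gcd is 1. Working backward:
1 = 9 − 4·2
1 = −4·20 + 9·9
1 = 9·69 − 31·20
1 = −31·89 + 40·69
1 = 40·336 − 151·89
1 = −151·761 + 342·336
1 = 342·1097 − 493·761
1 = −493·2955 + 1328·1097
1 = 1328·9962 − 4477·2955
1 = −4477·32841 + 14759·9962
So 9962·14759 ≡ 1 (mod 32841).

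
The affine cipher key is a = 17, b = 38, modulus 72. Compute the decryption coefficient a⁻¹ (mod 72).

Run Euclid on (72, 17):
72 = 4×17 + 4
17 = 4×4 + 1
4 = 4×1 + 0
gcd = 1, so the inverse exists. Back-substitute:
1 = 17 − 4·4
1 = −4·72 + 17·17
So 17·17 ≡ 1 (mod 72).

17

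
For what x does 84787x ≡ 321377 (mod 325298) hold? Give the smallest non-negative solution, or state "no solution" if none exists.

17215

First find gcd(84787, 325298):
325298 = 3*84787 + 70937
84787 = 1*70937 + 13850
70937 = 5*13850 + 1687
13850 = 8*1687 + 354
1687 = 4*354 + 271
354 = 1*271 + 83
271 = 3*83 + 22
83 = 3*22 + 17
22 = 1*17 + 5
17 = 3*5 + 2
5 = 2*2 + 1
2 = 2*1 + 0
gcd = 1, so a unique solution mod 325298 exists.
Back-substitute for the Bézout coefficients:
1 = 5 − 2·2
1 = −2·17 + 7·5
1 = 7·22 − 9·17
1 = −9·83 + 34·22
1 = 34·271 − 111·83
1 = −111·354 + 145·271
1 = 145·1687 − 691·354
1 = −691·13850 + 5673·1687
1 = 5673·70937 − 29056·13850
1 = −29056·84787 + 34729·70937
1 = 34729·325298 − 133243·84787
So 84787·(-133243) ≡ 1 (mod 325298), giving 84787⁻¹ ≡ 192055.
x ≡ 84787⁻¹·321377 ≡ 192055·321377 ≡ 17215 (mod 325298).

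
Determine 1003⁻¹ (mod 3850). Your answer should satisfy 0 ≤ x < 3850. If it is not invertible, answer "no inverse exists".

Run Euclid on (3850, 1003):
3850 = 3×1003 + 841
1003 = 1×841 + 162
841 = 5×162 + 31
162 = 5×31 + 7
31 = 4×7 + 3
7 = 2×3 + 1
3 = 3×1 + 0
Since gcd(1003, 3850) = 1, back-substitute to write 1 as a combination:
1 = 7 − 2·3
1 = −2·31 + 9·7
1 = 9·162 − 47·31
1 = −47·841 + 244·162
1 = 244·1003 − 291·841
1 = −291·3850 + 1117·1003
So 1003·1117 ≡ 1 (mod 3850).

1117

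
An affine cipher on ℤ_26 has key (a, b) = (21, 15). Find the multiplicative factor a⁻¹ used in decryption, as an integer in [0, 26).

Run Euclid on (26, 21):
26 = 1·21 + 5
21 = 4·5 + 1
5 = 5·1 + 0
gcd = 1, so the inverse exists. Back-substitute:
1 = 21 − 4·5
1 = −4·26 + 5·21
So 21·5 ≡ 1 (mod 26).

5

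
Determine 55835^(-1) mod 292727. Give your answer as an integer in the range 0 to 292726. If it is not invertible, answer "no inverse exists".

Run Euclid on (292727, 55835):
292727 = 5·55835 + 13552
55835 = 4·13552 + 1627
13552 = 8·1627 + 536
1627 = 3·536 + 19
536 = 28·19 + 4
19 = 4·4 + 3
4 = 1·3 + 1
3 = 3·1 + 0
Since gcd(55835, 292727) = 1, back-substitute to write 1 as a combination:
1 = 4 − 3
1 = −19 + 5·4
1 = 5·536 − 141·19
1 = −141·1627 + 428·536
1 = 428·13552 − 3565·1627
1 = −3565·55835 + 14688·13552
1 = 14688·292727 − 77005·55835
Thus 55835·(-77005) ≡ 1 (mod 292727); reducing, -77005 mod 292727 = 215722.

215722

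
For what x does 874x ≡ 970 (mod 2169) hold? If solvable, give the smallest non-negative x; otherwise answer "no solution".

16

First find gcd(874, 2169):
2169 = 2*874 + 421
874 = 2*421 + 32
421 = 13*32 + 5
32 = 6*5 + 2
5 = 2*2 + 1
2 = 2*1 + 0
gcd = 1, so a unique solution mod 2169 exists.
Back-substitute for the Bézout coefficients:
1 = 5 − 2·2
1 = −2·32 + 13·5
1 = 13·421 − 171·32
1 = −171·874 + 355·421
1 = 355·2169 − 881·874
So 874·(-881) ≡ 1 (mod 2169), giving 874⁻¹ ≡ 1288.
x ≡ 874⁻¹·970 ≡ 1288·970 ≡ 16 (mod 2169).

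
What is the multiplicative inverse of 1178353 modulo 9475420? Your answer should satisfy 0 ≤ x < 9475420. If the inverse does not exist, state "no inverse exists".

1160737

Extended Euclidean algorithm:
9475420 = 8·1178353 + 48596
1178353 = 24·48596 + 12049
48596 = 4·12049 + 400
12049 = 30·400 + 49
400 = 8·49 + 8
49 = 6·8 + 1
8 = 8·1 + 0
Since gcd(1178353, 9475420) = 1, back-substitute to write 1 as a combination:
1 = 49 − 6·8
1 = −6·400 + 49·49
1 = 49·12049 − 1476·400
1 = −1476·48596 + 5953·12049
1 = 5953·1178353 − 144348·48596
1 = −144348·9475420 + 1160737·1178353
So 1178353·1160737 ≡ 1 (mod 9475420).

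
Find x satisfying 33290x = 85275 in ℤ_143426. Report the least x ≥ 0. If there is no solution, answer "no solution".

no solution

gcd(33290, 143426):
143426 = 4×33290 + 10266
33290 = 3×10266 + 2492
10266 = 4×2492 + 298
2492 = 8×298 + 108
298 = 2×108 + 82
108 = 1×82 + 26
82 = 3×26 + 4
26 = 6×4 + 2
4 = 2×2 + 0
gcd = 2, but 2 ∤ 85275, so the congruence has no solution.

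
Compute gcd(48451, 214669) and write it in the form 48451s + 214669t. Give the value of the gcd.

Apply Euclid's algorithm to 214669 and 48451:
214669 = 4×48451 + 20865
48451 = 2×20865 + 6721
20865 = 3×6721 + 702
6721 = 9×702 + 403
702 = 1×403 + 299
403 = 1×299 + 104
299 = 2×104 + 91
104 = 1×91 + 13
91 = 7×13 + 0
gcd(48451, 214669) = 13.
Back-substituting:
13 = 104 − 91
13 = −299 + 3·104
13 = 3·403 − 4·299
13 = −4·702 + 7·403
13 = 7·6721 − 67·702
13 = −67·20865 + 208·6721
13 = 208·48451 − 483·20865
13 = −483·214669 + 2140·48451
So 13 = (-483)·214669 + (2140)·48451.

13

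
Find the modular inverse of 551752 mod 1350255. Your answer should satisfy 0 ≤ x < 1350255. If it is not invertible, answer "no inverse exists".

Extended Euclidean algorithm:
1350255 = 2×551752 + 246751
551752 = 2×246751 + 58250
246751 = 4×58250 + 13751
58250 = 4×13751 + 3246
13751 = 4×3246 + 767
3246 = 4×767 + 178
767 = 4×178 + 55
178 = 3×55 + 13
55 = 4×13 + 3
13 = 4×3 + 1
3 = 3×1 + 0
gcd = 1, so the inverse exists. Back-substitute:
1 = 13 − 4·3
1 = −4·55 + 17·13
1 = 17·178 − 55·55
1 = −55·767 + 237·178
1 = 237·3246 − 1003·767
1 = −1003·13751 + 4249·3246
1 = 4249·58250 − 17999·13751
1 = −17999·246751 + 76245·58250
1 = 76245·551752 − 170489·246751
1 = −170489·1350255 + 417223·551752
So 551752·417223 ≡ 1 (mod 1350255).

417223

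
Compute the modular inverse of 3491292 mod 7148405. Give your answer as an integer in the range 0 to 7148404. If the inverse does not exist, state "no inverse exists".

898783

Extended Euclidean algorithm:
7148405 = 2·3491292 + 165821
3491292 = 21·165821 + 9051
165821 = 18·9051 + 2903
9051 = 3·2903 + 342
2903 = 8·342 + 167
342 = 2·167 + 8
167 = 20·8 + 7
8 = 1·7 + 1
7 = 7·1 + 0
gcd = 1, so the inverse exists. Back-substitute:
1 = 8 − 7
1 = −167 + 21·8
1 = 21·342 − 43·167
1 = −43·2903 + 365·342
1 = 365·9051 − 1138·2903
1 = −1138·165821 + 20849·9051
1 = 20849·3491292 − 438967·165821
1 = −438967·7148405 + 898783·3491292
So 3491292·898783 ≡ 1 (mod 7148405).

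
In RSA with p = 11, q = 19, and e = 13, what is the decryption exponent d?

97

φ(n) = (p−1)(q−1) = 10·18 = 180.
Need d with 13·d ≡ 1 (mod 180). Apply the extended Euclidean algorithm:
180 = 13×13 + 11
13 = 1×11 + 2
11 = 5×2 + 1
2 = 2×1 + 0
Back-substitute:
1 = 11 − 5·2
1 = −5·13 + 6·11
1 = 6·180 − 83·13
So 13·(-83) ≡ 1 (mod 180), hence d ≡ -83 ≡ 97 (mod 180).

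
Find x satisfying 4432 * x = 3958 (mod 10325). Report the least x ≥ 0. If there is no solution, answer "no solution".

First find gcd(4432, 10325):
10325 = 2×4432 + 1461
4432 = 3×1461 + 49
1461 = 29×49 + 40
49 = 1×40 + 9
40 = 4×9 + 4
9 = 2×4 + 1
4 = 4×1 + 0
gcd = 1, so a unique solution mod 10325 exists.
Back-substitute for the Bézout coefficients:
1 = 9 − 2·4
1 = −2·40 + 9·9
1 = 9·49 − 11·40
1 = −11·1461 + 328·49
1 = 328·4432 − 995·1461
1 = −995·10325 + 2318·4432
So 4432·(2318) ≡ 1 (mod 10325), giving 4432⁻¹ ≡ 2318.
x ≡ 4432⁻¹·3958 ≡ 2318·3958 ≡ 6044 (mod 10325).

6044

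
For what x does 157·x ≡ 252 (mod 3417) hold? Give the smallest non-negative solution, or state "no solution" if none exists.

First find gcd(157, 3417):
3417 = 21·157 + 120
157 = 1·120 + 37
120 = 3·37 + 9
37 = 4·9 + 1
9 = 9·1 + 0
gcd = 1, so a unique solution mod 3417 exists.
Back-substitute for the Bézout coefficients:
1 = 37 − 4·9
1 = −4·120 + 13·37
1 = 13·157 − 17·120
1 = −17·3417 + 370·157
So 157·(370) ≡ 1 (mod 3417), giving 157⁻¹ ≡ 370.
x ≡ 157⁻¹·252 ≡ 370·252 ≡ 981 (mod 3417).

981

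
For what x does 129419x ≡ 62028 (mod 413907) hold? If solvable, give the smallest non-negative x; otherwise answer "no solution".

First find gcd(129419, 413907):
413907 = 3·129419 + 25650
129419 = 5·25650 + 1169
25650 = 21·1169 + 1101
1169 = 1·1101 + 68
1101 = 16·68 + 13
68 = 5·13 + 3
13 = 4·3 + 1
3 = 3·1 + 0
gcd = 1, so a unique solution mod 413907 exists.
Back-substitute for the Bézout coefficients:
1 = 13 − 4·3
1 = −4·68 + 21·13
1 = 21·1101 − 340·68
1 = −340·1169 + 361·1101
1 = 361·25650 − 7921·1169
1 = −7921·129419 + 39966·25650
1 = 39966·413907 − 127819·129419
So 129419·(-127819) ≡ 1 (mod 413907), giving 129419⁻¹ ≡ 286088.
x ≡ 129419⁻¹·62028 ≡ 286088·62028 ≡ 31653 (mod 413907).

31653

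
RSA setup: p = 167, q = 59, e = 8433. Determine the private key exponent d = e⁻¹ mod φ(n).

8637

φ(n) = (p−1)(q−1) = 166·58 = 9628.
Need d with 8433·d ≡ 1 (mod 9628). Apply the extended Euclidean algorithm:
9628 = 1*8433 + 1195
8433 = 7*1195 + 68
1195 = 17*68 + 39
68 = 1*39 + 29
39 = 1*29 + 10
29 = 2*10 + 9
10 = 1*9 + 1
9 = 9*1 + 0
Back-substitute:
1 = 10 − 9
1 = −29 + 3·10
1 = 3·39 − 4·29
1 = −4·68 + 7·39
1 = 7·1195 − 123·68
1 = −123·8433 + 868·1195
1 = 868·9628 − 991·8433
So 8433·(-991) ≡ 1 (mod 9628), hence d ≡ -991 ≡ 8637 (mod 9628).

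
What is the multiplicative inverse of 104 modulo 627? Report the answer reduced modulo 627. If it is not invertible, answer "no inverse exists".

416

Apply the Euclidean algorithm to 627 and 104:
627 = 6·104 + 3
104 = 34·3 + 2
3 = 1·2 + 1
2 = 2·1 + 0
Since gcd(104, 627) = 1, back-substitute to write 1 as a combination:
1 = 3 − 2
1 = −104 + 35·3
1 = 35·627 − 211·104
Hence 104⁻¹ ≡ -211 ≡ 416 (mod 627).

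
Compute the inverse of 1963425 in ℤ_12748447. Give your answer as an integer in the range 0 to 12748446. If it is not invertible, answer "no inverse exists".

gcd(12748447, 1963425) by repeated division:
12748447 = 6×1963425 + 967897
1963425 = 2×967897 + 27631
967897 = 35×27631 + 812
27631 = 34×812 + 23
812 = 35×23 + 7
23 = 3×7 + 2
7 = 3×2 + 1
2 = 2×1 + 0
Since gcd(1963425, 12748447) = 1, back-substitute to write 1 as a combination:
1 = 7 − 3·2
1 = −3·23 + 10·7
1 = 10·812 − 353·23
1 = −353·27631 + 12012·812
1 = 12012·967897 − 420773·27631
1 = −420773·1963425 + 853558·967897
1 = 853558·12748447 − 5542121·1963425
So 1963425·(-5542121) ≡ 1 (mod 12748447), and -5542121 ≡ 7206326 (mod 12748447).

7206326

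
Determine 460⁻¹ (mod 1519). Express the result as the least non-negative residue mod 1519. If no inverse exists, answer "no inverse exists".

gcd(1519, 460) by repeated division:
1519 = 3×460 + 139
460 = 3×139 + 43
139 = 3×43 + 10
43 = 4×10 + 3
10 = 3×3 + 1
3 = 3×1 + 0
Since gcd(460, 1519) = 1, back-substitute to write 1 as a combination:
1 = 10 − 3·3
1 = −3·43 + 13·10
1 = 13·139 − 42·43
1 = −42·460 + 139·139
1 = 139·1519 − 459·460
Thus 460·(-459) ≡ 1 (mod 1519); reducing, -459 mod 1519 = 1060.

1060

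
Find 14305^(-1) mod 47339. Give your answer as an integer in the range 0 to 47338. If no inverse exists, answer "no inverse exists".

15077

Apply the Euclidean algorithm to 47339 and 14305:
47339 = 3·14305 + 4424
14305 = 3·4424 + 1033
4424 = 4·1033 + 292
1033 = 3·292 + 157
292 = 1·157 + 135
157 = 1·135 + 22
135 = 6·22 + 3
22 = 7·3 + 1
3 = 3·1 + 0
The gcd is 1. Working backward:
1 = 22 − 7·3
1 = −7·135 + 43·22
1 = 43·157 − 50·135
1 = −50·292 + 93·157
1 = 93·1033 − 329·292
1 = −329·4424 + 1409·1033
1 = 1409·14305 − 4556·4424
1 = −4556·47339 + 15077·14305
So 14305·15077 ≡ 1 (mod 47339).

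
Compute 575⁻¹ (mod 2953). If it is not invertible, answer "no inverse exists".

Extended Euclidean algorithm:
2953 = 5×575 + 78
575 = 7×78 + 29
78 = 2×29 + 20
29 = 1×20 + 9
20 = 2×9 + 2
9 = 4×2 + 1
2 = 2×1 + 0
Since gcd(575, 2953) = 1, back-substitute to write 1 as a combination:
1 = 9 − 4·2
1 = −4·20 + 9·9
1 = 9·29 − 13·20
1 = −13·78 + 35·29
1 = 35·575 − 258·78
1 = −258·2953 + 1325·575
So 575·1325 ≡ 1 (mod 2953).

1325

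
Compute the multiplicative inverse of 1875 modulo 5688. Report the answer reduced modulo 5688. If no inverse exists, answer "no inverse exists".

no inverse exists

Compute gcd(1875, 5688):
5688 = 3·1875 + 63
1875 = 29·63 + 48
63 = 1·48 + 15
48 = 3·15 + 3
15 = 5·3 + 0
The gcd is 3, not 1, hence no inverse exists.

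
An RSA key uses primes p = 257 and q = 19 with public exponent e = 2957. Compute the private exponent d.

φ(n) = (p−1)(q−1) = 256·18 = 4608.
Need d with 2957·d ≡ 1 (mod 4608). Apply the extended Euclidean algorithm:
4608 = 1·2957 + 1651
2957 = 1·1651 + 1306
1651 = 1·1306 + 345
1306 = 3·345 + 271
345 = 1·271 + 74
271 = 3·74 + 49
74 = 1·49 + 25
49 = 1·25 + 24
25 = 1·24 + 1
24 = 24·1 + 0
Back-substitute:
1 = 25 − 24
1 = −49 + 2·25
1 = 2·74 − 3·49
1 = −3·271 + 11·74
1 = 11·345 − 14·271
1 = −14·1306 + 53·345
1 = 53·1651 − 67·1306
1 = −67·2957 + 120·1651
1 = 120·4608 − 187·2957
So 2957·(-187) ≡ 1 (mod 4608), hence d ≡ -187 ≡ 4421 (mod 4608).

4421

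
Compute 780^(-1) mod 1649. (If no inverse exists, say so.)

1334

Run Euclid on (1649, 780):
1649 = 2×780 + 89
780 = 8×89 + 68
89 = 1×68 + 21
68 = 3×21 + 5
21 = 4×5 + 1
5 = 5×1 + 0
Since gcd(780, 1649) = 1, back-substitute to write 1 as a combination:
1 = 21 − 4·5
1 = −4·68 + 13·21
1 = 13·89 − 17·68
1 = −17·780 + 149·89
1 = 149·1649 − 315·780
So 780·(-315) ≡ 1 (mod 1649), and -315 ≡ 1334 (mod 1649).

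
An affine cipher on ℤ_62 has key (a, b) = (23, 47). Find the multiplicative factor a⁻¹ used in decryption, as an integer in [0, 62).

27

Apply the Euclidean algorithm to 62 and 23:
62 = 2*23 + 16
23 = 1*16 + 7
16 = 2*7 + 2
7 = 3*2 + 1
2 = 2*1 + 0
Since gcd(23, 62) = 1, back-substitute to write 1 as a combination:
1 = 7 − 3·2
1 = −3·16 + 7·7
1 = 7·23 − 10·16
1 = −10·62 + 27·23
So 23·27 ≡ 1 (mod 62).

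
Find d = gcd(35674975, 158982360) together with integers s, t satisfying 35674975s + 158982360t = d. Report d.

Repeated division:
158982360 = 4×35674975 + 16282460
35674975 = 2×16282460 + 3110055
16282460 = 5×3110055 + 732185
3110055 = 4×732185 + 181315
732185 = 4×181315 + 6925
181315 = 26×6925 + 1265
6925 = 5×1265 + 600
1265 = 2×600 + 65
600 = 9×65 + 15
65 = 4×15 + 5
15 = 3×5 + 0
gcd(35674975, 158982360) = 5.
Express as a combination:
5 = 65 − 4·15
5 = −4·600 + 37·65
5 = 37·1265 − 78·600
5 = −78·6925 + 427·1265
5 = 427·181315 − 11180·6925
5 = −11180·732185 + 45147·181315
5 = 45147·3110055 − 191768·732185
5 = −191768·16282460 + 1003987·3110055
5 = 1003987·35674975 − 2199742·16282460
5 = −2199742·158982360 + 9802955·35674975
So 5 = (-2199742)·158982360 + (9802955)·35674975.

5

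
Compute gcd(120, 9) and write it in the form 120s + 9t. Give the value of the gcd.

Euclidean algorithm:
120 = 13×9 + 3
9 = 3×3 + 0
gcd(120, 9) = 3.
Back-substituting:
3 = 120 − 13·9
So 3 = (1)·120 + (-13)·9.

3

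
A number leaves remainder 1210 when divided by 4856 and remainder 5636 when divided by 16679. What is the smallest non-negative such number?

Write x = 1210 + 4856·k. Then 4856·k ≡ 5636 − 1210 ≡ 4426 (mod 16679).
Need 4856⁻¹ mod 16679. Extended Euclid on (16679, 4856):
16679 = 3×4856 + 2111
4856 = 2×2111 + 634
2111 = 3×634 + 209
634 = 3×209 + 7
209 = 29×7 + 6
7 = 1×6 + 1
6 = 6×1 + 0
Back-substitute:
1 = 7 − 6
1 = −209 + 30·7
1 = 30·634 − 91·209
1 = −91·2111 + 303·634
1 = 303·4856 − 697·2111
1 = −697·16679 + 2394·4856
4856⁻¹ ≡ 2394 (mod 16679), so k ≡ 2394·4426 ≡ 4679 (mod 16679).
x = 1210 + 4856·4679 = 22722434.

22722434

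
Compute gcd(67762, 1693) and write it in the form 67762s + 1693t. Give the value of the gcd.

1

Apply Euclid's algorithm to 67762 and 1693:
67762 = 40*1693 + 42
1693 = 40*42 + 13
42 = 3*13 + 3
13 = 4*3 + 1
3 = 3*1 + 0
gcd(67762, 1693) = 1.
Back-substituting:
1 = 13 − 4·3
1 = −4·42 + 13·13
1 = 13·1693 − 524·42
1 = −524·67762 + 20973·1693
So 1 = (-524)·67762 + (20973)·1693.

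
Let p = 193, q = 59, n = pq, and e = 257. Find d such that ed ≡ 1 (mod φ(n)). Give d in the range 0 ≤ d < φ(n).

5633

φ(n) = (p−1)(q−1) = 192·58 = 11136.
Need d with 257·d ≡ 1 (mod 11136). Apply the extended Euclidean algorithm:
11136 = 43*257 + 85
257 = 3*85 + 2
85 = 42*2 + 1
2 = 2*1 + 0
Back-substitute:
1 = 85 − 42·2
1 = −42·257 + 127·85
1 = 127·11136 − 5503·257
So 257·(-5503) ≡ 1 (mod 11136), hence d ≡ -5503 ≡ 5633 (mod 11136).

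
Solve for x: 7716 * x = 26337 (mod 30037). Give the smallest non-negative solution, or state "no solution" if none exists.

First find gcd(7716, 30037):
30037 = 3×7716 + 6889
7716 = 1×6889 + 827
6889 = 8×827 + 273
827 = 3×273 + 8
273 = 34×8 + 1
8 = 8×1 + 0
gcd = 1, so a unique solution mod 30037 exists.
Back-substitute for the Bézout coefficients:
1 = 273 − 34·8
1 = −34·827 + 103·273
1 = 103·6889 − 858·827
1 = −858·7716 + 961·6889
1 = 961·30037 − 3741·7716
So 7716·(-3741) ≡ 1 (mod 30037), giving 7716⁻¹ ≡ 26296.
x ≡ 7716⁻¹·26337 ≡ 26296·26337 ≡ 24680 (mod 30037).

24680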